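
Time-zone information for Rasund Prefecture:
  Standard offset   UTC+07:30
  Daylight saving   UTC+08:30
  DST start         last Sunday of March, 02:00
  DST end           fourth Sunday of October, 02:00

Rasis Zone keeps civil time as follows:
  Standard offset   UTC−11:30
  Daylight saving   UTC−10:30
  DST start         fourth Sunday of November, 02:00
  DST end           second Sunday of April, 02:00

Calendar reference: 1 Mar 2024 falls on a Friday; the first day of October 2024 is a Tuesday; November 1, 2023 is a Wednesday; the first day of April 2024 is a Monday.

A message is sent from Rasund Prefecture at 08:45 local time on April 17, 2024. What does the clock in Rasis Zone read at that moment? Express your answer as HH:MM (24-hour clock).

12:45

1 March 2024 is a Friday, so Sundays fall on 3, 10, 17, 24, 31; the last is March 31.
1 October 2024 is a Tuesday, so the first Sunday is October 6 and the fourth is October 27.
April 17, 2024 falls between 31 March and 27 October, so daylight saving is in effect and Rasund Prefecture is at UTC+08:30.
08:45 Rasund Prefecture − 8h30m = 00:15 UTC.
1 November 2023 is a Wednesday, so the first Sunday is November 5 and the fourth is November 26.
1 April 2024 is a Monday, so the first Sunday is April 7 and the second is April 14.
At the standard offset (UTC−11:30), 00:15 UTC − 11h30m = 12:45 Rasis Zone standard time (rolling into the previous day, 16 April 2024).
The standard-time date in Rasis Zone, April 16, 2024, is outside the daylight-saving period (26 November 2023 – 14 April 2024), so Rasis Zone is on standard time, UTC−11:30.
00:15 UTC − 11h30m = 12:45 Rasis Zone (rolling into the previous day, 16 April 2024).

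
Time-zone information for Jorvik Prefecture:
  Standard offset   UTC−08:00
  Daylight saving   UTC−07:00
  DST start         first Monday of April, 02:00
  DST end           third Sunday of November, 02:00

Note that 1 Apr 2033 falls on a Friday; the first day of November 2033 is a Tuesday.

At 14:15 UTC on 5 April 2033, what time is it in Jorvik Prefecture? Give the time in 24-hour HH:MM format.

07:15

1 April 2033 is a Friday, so the first Monday is April 4.
1 November 2033 is a Tuesday, so the first Sunday is November 6 and the third is November 20.
At the standard offset (UTC−08:00), 14:15 UTC − 8h = 06:15 Jorvik Prefecture standard time.
The standard-time date in Jorvik Prefecture, 5 April 2033, falls between 4 April and 20 November, so daylight saving is in effect and Jorvik Prefecture is at UTC−07:00.
14:15 UTC − 7h = 07:15 local.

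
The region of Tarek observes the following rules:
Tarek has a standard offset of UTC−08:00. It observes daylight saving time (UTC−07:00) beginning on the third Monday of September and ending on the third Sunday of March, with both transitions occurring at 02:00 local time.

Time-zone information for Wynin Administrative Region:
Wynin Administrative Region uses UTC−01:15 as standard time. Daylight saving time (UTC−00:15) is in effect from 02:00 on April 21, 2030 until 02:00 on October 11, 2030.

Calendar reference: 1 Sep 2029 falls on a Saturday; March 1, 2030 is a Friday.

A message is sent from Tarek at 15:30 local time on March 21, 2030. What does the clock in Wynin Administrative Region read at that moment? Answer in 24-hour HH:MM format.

1 September 2029 is a Saturday, so the first Monday is September 3 and the third is September 17.
1 March 2030 is a Friday, so the first Sunday is March 3 and the third is March 17.
March 21, 2030 does not fall between 17 September 2029 and 17 March 2030, so daylight saving is not in effect and Tarek is at UTC−08:00.
15:30 Tarek + 8h = 23:30 UTC.
At the standard offset (UTC−01:15), 23:30 UTC − 1h15m = 22:15 Wynin Administrative Region standard time.
The standard-time date in Wynin Administrative Region, March 21, 2030, is outside the daylight-saving period (21 April – 11 October), so Wynin Administrative Region is on standard time, UTC−01:15.
23:30 UTC − 1h15m = 22:15 Wynin Administrative Region.

22:15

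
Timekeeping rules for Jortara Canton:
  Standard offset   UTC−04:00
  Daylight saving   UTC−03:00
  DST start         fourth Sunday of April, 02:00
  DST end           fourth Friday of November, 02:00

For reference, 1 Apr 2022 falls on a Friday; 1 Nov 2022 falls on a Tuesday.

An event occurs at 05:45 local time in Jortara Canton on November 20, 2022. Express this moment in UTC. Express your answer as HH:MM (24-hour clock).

1 April 2022 is a Friday, so the first Sunday is April 3 and the fourth is April 24.
1 November 2022 is a Tuesday, so the first Friday is November 4 and the fourth is November 25.
Daylight saving runs 24 April – 25 November; November 20, 2022 is inside that window, so Jortara Canton is at UTC−03:00.
05:45 local + 3h = 08:45 UTC.

08:45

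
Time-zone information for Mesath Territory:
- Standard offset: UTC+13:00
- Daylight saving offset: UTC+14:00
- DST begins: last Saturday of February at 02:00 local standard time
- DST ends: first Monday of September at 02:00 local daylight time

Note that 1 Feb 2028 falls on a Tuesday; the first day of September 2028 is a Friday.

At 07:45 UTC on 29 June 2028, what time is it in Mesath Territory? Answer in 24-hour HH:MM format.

1 February 2028 is a Tuesday, so Saturdays fall on 5, 12, 19, 26; the last is February 26.
1 September 2028 is a Friday, so the first Monday is September 4.
At the standard offset (UTC+13:00), 07:45 UTC + 13h = 20:45 Mesath Territory standard time.
Daylight saving runs 26 February – 4 September; the standard-time date in Mesath Territory, 29 June 2028, is inside that window, so Mesath Territory is at UTC+14:00.
07:45 UTC + 14h = 21:45 local.

21:45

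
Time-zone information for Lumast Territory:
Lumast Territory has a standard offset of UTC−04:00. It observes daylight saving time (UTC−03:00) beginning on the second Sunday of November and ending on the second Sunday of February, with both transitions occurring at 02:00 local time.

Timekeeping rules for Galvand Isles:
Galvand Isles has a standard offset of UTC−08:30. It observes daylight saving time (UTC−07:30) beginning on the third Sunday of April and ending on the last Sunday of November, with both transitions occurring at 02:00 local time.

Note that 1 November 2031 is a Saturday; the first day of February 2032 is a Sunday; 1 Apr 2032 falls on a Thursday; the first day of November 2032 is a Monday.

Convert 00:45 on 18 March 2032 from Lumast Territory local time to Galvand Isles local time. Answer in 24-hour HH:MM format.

20:15

1 November 2031 is a Saturday, so the first Sunday is November 2 and the second is November 9.
1 February 2032 is a Sunday, so the first Sunday is February 1 and the second is February 8.
18 March 2032 is outside the daylight-saving period (9 November 2031 – 8 February 2032), so Lumast Territory is on standard time, UTC−04:00.
00:45 Lumast Territory + 4h = 04:45 UTC.
1 April 2032 is a Thursday, so the first Sunday is April 4 and the third is April 18.
1 November 2032 is a Monday, so Sundays fall on 7, 14, 21, 28; the last is November 28.
At the standard offset (UTC−08:30), 04:45 UTC − 8h30m = 20:15 Galvand Isles standard time (rolling into the previous day, 17 March 2032).
The standard-time date in Galvand Isles, 17 March 2032, is outside the daylight-saving period (18 April – 28 November), so Galvand Isles is on standard time, UTC−08:30.
04:45 UTC − 8h30m = 20:15 Galvand Isles (rolling into the previous day, 17 March 2032).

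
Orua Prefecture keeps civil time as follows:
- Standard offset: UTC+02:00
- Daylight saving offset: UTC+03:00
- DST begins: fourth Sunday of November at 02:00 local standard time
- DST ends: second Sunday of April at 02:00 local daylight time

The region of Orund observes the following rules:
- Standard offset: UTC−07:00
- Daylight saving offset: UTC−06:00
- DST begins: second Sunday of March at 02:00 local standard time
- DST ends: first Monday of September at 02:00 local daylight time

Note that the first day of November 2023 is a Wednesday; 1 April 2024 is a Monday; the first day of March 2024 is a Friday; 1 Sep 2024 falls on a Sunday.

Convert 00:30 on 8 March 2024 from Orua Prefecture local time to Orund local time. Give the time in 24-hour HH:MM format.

1 November 2023 is a Wednesday, so the first Sunday is November 5 and the fourth is November 26.
1 April 2024 is a Monday, so the first Sunday is April 7 and the second is April 14.
Daylight saving runs 26 November 2023 – 14 April 2024; 8 March 2024 is inside that window, so Orua Prefecture is at UTC+03:00.
00:30 Orua Prefecture − 3h = 21:30 UTC (rolling into the previous day, 7 March 2024).
1 March 2024 is a Friday, so the first Sunday is March 3 and the second is March 10.
1 September 2024 is a Sunday, so the first Monday is September 2.
At the standard offset (UTC−07:00), 21:30 UTC − 7h = 14:30 Orund standard time.
Daylight saving runs 10 March – 2 September; the standard-time date in Orund, 7 March 2024, is outside that window, so Orund is on standard time at UTC−07:00.
21:30 UTC − 7h = 14:30 Orund.

14:30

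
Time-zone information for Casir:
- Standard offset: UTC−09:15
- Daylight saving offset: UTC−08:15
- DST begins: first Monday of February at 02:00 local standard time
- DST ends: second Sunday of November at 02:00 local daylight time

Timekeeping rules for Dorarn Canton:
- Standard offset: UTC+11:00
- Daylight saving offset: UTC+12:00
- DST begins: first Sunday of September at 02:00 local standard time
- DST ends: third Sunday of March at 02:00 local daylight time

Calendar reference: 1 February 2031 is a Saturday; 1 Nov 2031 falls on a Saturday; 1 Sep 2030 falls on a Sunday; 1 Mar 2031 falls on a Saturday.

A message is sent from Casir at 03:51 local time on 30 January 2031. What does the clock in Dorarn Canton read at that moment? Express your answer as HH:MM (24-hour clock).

1 February 2031 is a Saturday, so the first Monday is February 3.
1 November 2031 is a Saturday, so the first Sunday is November 2 and the second is November 9.
30 January 2031 does not fall between 3 February and 9 November, so daylight saving is not in effect and Casir is at UTC−09:15.
03:51 Casir + 9h15m = 13:06 UTC.
1 September 2030 is a Sunday, so the first Sunday is September 1.
1 March 2031 is a Saturday, so the first Sunday is March 2 and the third is March 16.
At the standard offset (UTC+11:00), 13:06 UTC + 11h = 00:06 Dorarn Canton standard time (rolling into the next day, 31 January 2031).
The standard-time date in Dorarn Canton, 31 January 2031, falls between 1 September 2030 and 16 March 2031, so daylight saving is in effect and Dorarn Canton is at UTC+12:00.
13:06 UTC + 12h = 01:06 Dorarn Canton (rolling into the next day, 31 January 2031).

01:06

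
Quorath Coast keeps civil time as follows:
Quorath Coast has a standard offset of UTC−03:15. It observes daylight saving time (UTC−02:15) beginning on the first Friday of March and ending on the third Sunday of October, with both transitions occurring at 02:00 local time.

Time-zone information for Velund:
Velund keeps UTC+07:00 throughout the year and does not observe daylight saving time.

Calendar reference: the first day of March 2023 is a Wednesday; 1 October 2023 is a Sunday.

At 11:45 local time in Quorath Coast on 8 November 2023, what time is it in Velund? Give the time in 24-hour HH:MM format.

1 March 2023 is a Wednesday, so the first Friday is March 3.
1 October 2023 is a Sunday, so the first Sunday is October 1 and the third is October 15.
8 November 2023 is outside the daylight-saving period (3 March – 15 October), so Quorath Coast is on standard time, UTC−03:15.
11:45 Quorath Coast + 3h15m = 15:00 UTC.
Velund stays on UTC+07:00 all year.
15:00 UTC + 7h = 22:00 Velund.

22:00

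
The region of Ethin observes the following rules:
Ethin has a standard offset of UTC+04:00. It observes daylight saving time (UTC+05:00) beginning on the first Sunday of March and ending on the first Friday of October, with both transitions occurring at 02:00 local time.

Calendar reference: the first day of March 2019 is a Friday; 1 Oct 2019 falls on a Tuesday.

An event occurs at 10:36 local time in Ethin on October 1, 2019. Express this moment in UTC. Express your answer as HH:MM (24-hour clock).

1 March 2019 is a Friday, so the first Sunday is March 3.
1 October 2019 is a Tuesday, so the first Friday is October 4.
October 1, 2019 falls between 3 March and 4 October, so daylight saving is in effect and Ethin is at UTC+05:00.
10:36 local − 5h = 05:36 UTC.

05:36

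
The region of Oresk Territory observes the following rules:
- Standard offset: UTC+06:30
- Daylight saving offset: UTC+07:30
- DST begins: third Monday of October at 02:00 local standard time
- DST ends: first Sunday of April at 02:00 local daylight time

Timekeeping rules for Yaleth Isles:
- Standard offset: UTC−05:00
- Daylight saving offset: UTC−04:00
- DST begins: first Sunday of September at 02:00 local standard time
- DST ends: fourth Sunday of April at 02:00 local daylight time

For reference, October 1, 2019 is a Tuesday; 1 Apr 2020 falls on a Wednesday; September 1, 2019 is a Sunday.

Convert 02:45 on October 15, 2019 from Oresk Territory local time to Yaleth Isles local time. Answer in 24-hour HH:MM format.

16:15

1 October 2019 is a Tuesday, so the first Monday is October 7 and the third is October 21.
1 April 2020 is a Wednesday, so the first Sunday is April 5.
October 15, 2019 does not fall between 21 October 2019 and 5 April 2020, so daylight saving is not in effect and Oresk Territory is at UTC+06:30.
02:45 Oresk Territory − 6h30m = 20:15 UTC (rolling into the previous day, 14 October 2019).
1 September 2019 is a Sunday, so the first Sunday is September 1.
1 April 2020 is a Wednesday, so the first Sunday is April 5 and the fourth is April 26.
At the standard offset (UTC−05:00), 20:15 UTC − 5h = 15:15 Yaleth Isles standard time.
The standard-time date in Yaleth Isles, October 14, 2019, falls between 1 September 2019 and 26 April 2020, so daylight saving is in effect and Yaleth Isles is at UTC−04:00.
20:15 UTC − 4h = 16:15 Yaleth Isles.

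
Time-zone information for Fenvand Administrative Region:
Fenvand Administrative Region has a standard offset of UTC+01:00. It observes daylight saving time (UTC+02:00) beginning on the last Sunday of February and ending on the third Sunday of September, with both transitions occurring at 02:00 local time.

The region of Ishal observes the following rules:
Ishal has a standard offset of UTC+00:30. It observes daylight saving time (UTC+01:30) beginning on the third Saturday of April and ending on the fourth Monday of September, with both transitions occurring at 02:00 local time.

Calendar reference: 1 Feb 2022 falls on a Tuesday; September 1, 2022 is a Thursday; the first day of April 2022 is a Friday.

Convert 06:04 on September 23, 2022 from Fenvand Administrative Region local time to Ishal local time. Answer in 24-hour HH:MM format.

1 February 2022 is a Tuesday, so Sundays fall on 6, 13, 20, 27; the last is February 27.
1 September 2022 is a Thursday, so the first Sunday is September 4 and the third is September 18.
September 23, 2022 is outside the daylight-saving period (27 February – 18 September), so Fenvand Administrative Region is on standard time, UTC+01:00.
06:04 Fenvand Administrative Region − 1h = 05:04 UTC.
1 April 2022 is a Friday, so the first Saturday is April 2 and the third is April 16.
1 September 2022 is a Thursday, so the first Monday is September 5 and the fourth is September 26.
At the standard offset (UTC+00:30), 05:04 UTC + 0h30m = 05:34 Ishal standard time.
Daylight saving runs 16 April – 26 September; the standard-time date in Ishal, September 23, 2022, is inside that window, so Ishal is at UTC+01:30.
05:04 UTC + 1h30m = 06:34 Ishal.

06:34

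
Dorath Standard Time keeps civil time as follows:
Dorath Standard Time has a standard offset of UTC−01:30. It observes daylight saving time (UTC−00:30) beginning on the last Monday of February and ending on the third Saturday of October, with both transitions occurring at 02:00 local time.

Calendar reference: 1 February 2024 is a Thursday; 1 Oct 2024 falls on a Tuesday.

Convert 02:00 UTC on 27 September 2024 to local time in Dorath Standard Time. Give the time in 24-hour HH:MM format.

1 February 2024 is a Thursday, so Mondays fall on 5, 12, 19, 26; the last is February 26.
1 October 2024 is a Tuesday, so the first Saturday is October 5 and the third is October 19.
At the standard offset (UTC−01:30), 02:00 UTC − 1h30m = 00:30 Dorath Standard Time standard time.
The standard-time date in Dorath Standard Time, 27 September 2024, lies within the daylight-saving period (26 February – 19 October), so Dorath Standard Time is on daylight time, UTC−00:30.
02:00 UTC − 0h30m = 01:30 local.

01:30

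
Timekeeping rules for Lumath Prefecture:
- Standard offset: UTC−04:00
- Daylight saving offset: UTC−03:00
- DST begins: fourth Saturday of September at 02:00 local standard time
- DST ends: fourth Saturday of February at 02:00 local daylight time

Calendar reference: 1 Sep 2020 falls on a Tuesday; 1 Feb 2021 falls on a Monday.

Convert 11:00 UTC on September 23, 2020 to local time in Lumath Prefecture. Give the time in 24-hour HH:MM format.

1 September 2020 is a Tuesday, so the first Saturday is September 5 and the fourth is September 26.
1 February 2021 is a Monday, so the first Saturday is February 6 and the fourth is February 27.
At the standard offset (UTC−04:00), 11:00 UTC − 4h = 07:00 Lumath Prefecture standard time.
The standard-time date in Lumath Prefecture, September 23, 2020, does not fall between 26 September 2020 and 27 February 2021, so daylight saving is not in effect and Lumath Prefecture is at UTC−04:00.
11:00 UTC − 4h = 07:00 local.

07:00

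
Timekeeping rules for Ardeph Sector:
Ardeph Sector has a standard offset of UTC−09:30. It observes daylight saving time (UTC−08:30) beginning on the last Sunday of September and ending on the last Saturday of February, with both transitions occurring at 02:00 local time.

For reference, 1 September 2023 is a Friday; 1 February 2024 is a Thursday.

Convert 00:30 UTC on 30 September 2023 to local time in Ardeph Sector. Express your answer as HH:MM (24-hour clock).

16:00

1 September 2023 is a Friday, so Sundays fall on 3, 10, 17, 24; the last is September 24.
1 February 2024 is a Thursday, so Saturdays fall on 3, 10, 17, 24; the last is February 24.
At the standard offset (UTC−09:30), 00:30 UTC − 9h30m = 15:00 Ardeph Sector standard time (rolling into the previous day, 29 September 2023).
The standard-time date in Ardeph Sector, 29 September 2023, falls between 24 September 2023 and 24 February 2024, so daylight saving is in effect and Ardeph Sector is at UTC−08:30.
00:30 UTC − 8h30m = 16:00 local (rolling into the previous day, 29 September 2023).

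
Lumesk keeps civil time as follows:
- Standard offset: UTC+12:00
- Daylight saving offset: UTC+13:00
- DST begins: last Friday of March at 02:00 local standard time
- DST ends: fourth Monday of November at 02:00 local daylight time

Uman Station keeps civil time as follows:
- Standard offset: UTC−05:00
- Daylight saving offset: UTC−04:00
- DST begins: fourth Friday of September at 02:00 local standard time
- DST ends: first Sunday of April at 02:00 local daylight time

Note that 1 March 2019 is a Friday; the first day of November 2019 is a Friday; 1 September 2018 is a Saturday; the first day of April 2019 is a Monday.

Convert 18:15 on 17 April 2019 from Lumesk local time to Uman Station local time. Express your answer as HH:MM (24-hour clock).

1 March 2019 is a Friday, so Fridays fall on 1, 8, 15, 22, 29; the last is March 29.
1 November 2019 is a Friday, so the first Monday is November 4 and the fourth is November 25.
17 April 2019 falls between 29 March and 25 November, so daylight saving is in effect and Lumesk is at UTC+13:00.
18:15 Lumesk − 13h = 05:15 UTC.
1 September 2018 is a Saturday, so the first Friday is September 7 and the fourth is September 28.
1 April 2019 is a Monday, so the first Sunday is April 7.
At the standard offset (UTC−05:00), 05:15 UTC − 5h = 00:15 Uman Station standard time.
The standard-time date in Uman Station, 17 April 2019, does not fall between 28 September 2018 and 7 April 2019, so daylight saving is not in effect and Uman Station is at UTC−05:00.
05:15 UTC − 5h = 00:15 Uman Station.

00:15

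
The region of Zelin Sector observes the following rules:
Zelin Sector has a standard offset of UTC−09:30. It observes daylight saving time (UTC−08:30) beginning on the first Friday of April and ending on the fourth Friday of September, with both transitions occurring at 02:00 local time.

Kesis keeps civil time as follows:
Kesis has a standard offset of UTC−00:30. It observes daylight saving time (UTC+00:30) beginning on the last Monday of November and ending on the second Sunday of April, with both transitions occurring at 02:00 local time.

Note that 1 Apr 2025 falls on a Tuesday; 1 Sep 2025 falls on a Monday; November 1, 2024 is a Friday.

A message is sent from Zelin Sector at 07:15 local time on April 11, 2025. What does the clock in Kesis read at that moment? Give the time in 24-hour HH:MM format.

16:15

1 April 2025 is a Tuesday, so the first Friday is April 4.
1 September 2025 is a Monday, so the first Friday is September 5 and the fourth is September 26.
April 11, 2025 lies within the daylight-saving period (4 April – 26 September), so Zelin Sector is on daylight time, UTC−08:30.
07:15 Zelin Sector + 8h30m = 15:45 UTC.
1 November 2024 is a Friday, so Mondays fall on 4, 11, 18, 25; the last is November 25.
1 April 2025 is a Tuesday, so the first Sunday is April 6 and the second is April 13.
At the standard offset (UTC−00:30), 15:45 UTC − 0h30m = 15:15 Kesis standard time.
The standard-time date in Kesis, April 11, 2025, lies within the daylight-saving period (25 November 2024 – 13 April 2025), so Kesis is on daylight time, UTC+00:30.
15:45 UTC + 0h30m = 16:15 Kesis.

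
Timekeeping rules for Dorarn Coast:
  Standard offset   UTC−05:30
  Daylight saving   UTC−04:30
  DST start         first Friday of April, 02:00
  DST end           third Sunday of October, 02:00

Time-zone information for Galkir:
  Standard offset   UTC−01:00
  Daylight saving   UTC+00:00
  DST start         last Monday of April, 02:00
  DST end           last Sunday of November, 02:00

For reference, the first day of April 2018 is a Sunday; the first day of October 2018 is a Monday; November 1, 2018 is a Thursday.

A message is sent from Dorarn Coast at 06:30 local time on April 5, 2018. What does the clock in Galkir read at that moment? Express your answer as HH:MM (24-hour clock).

1 April 2018 is a Sunday, so the first Friday is April 6.
1 October 2018 is a Monday, so the first Sunday is October 7 and the third is October 21.
Daylight saving runs 6 April – 21 October; April 5, 2018 is outside that window, so Dorarn Coast is on standard time at UTC−05:30.
06:30 Dorarn Coast + 5h30m = 12:00 UTC.
1 April 2018 is a Sunday, so Mondays fall on 2, 9, 16, 23, 30; the last is April 30.
1 November 2018 is a Thursday, so Sundays fall on 4, 11, 18, 25; the last is November 25.
At the standard offset (UTC−01:00), 12:00 UTC − 1h = 11:00 Galkir standard time.
The standard-time date in Galkir, April 5, 2018, does not fall between 30 April and 25 November, so daylight saving is not in effect and Galkir is at UTC−01:00.
12:00 UTC − 1h = 11:00 Galkir.

11:00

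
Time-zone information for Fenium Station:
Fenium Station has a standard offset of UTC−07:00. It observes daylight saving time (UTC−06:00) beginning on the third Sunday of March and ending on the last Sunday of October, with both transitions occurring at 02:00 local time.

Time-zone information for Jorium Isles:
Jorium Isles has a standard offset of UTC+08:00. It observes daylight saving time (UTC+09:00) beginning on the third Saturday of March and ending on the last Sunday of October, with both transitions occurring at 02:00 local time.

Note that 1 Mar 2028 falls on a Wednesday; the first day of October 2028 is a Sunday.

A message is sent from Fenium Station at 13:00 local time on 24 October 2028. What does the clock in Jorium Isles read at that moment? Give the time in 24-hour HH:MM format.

1 March 2028 is a Wednesday, so the first Sunday is March 5 and the third is March 19.
1 October 2028 is a Sunday, so Sundays fall on 1, 8, 15, 22, 29; the last is October 29.
Daylight saving runs 19 March – 29 October; 24 October 2028 is inside that window, so Fenium Station is at UTC−06:00.
13:00 Fenium Station + 6h = 19:00 UTC.
1 March 2028 is a Wednesday, so the first Saturday is March 4 and the third is March 18.
1 October 2028 is a Sunday, so Sundays fall on 1, 8, 15, 22, 29; the last is October 29.
At the standard offset (UTC+08:00), 19:00 UTC + 8h = 03:00 Jorium Isles standard time (rolling into the next day, 25 October 2028).
The standard-time date in Jorium Isles, 25 October 2028, lies within the daylight-saving period (18 March – 29 October), so Jorium Isles is on daylight time, UTC+09:00.
19:00 UTC + 9h = 04:00 Jorium Isles (rolling into the next day, 25 October 2028).

04:00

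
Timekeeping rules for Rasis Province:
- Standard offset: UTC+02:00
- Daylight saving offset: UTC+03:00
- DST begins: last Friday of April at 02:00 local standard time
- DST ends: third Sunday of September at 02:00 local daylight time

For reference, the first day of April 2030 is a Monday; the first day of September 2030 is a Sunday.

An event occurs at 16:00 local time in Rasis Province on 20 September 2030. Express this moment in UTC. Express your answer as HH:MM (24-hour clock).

1 April 2030 is a Monday, so Fridays fall on 5, 12, 19, 26; the last is April 26.
1 September 2030 is a Sunday, so the first Sunday is September 1 and the third is September 15.
Daylight saving runs 26 April – 15 September; 20 September 2030 is outside that window, so Rasis Province is on standard time at UTC+02:00.
16:00 local − 2h = 14:00 UTC.

14:00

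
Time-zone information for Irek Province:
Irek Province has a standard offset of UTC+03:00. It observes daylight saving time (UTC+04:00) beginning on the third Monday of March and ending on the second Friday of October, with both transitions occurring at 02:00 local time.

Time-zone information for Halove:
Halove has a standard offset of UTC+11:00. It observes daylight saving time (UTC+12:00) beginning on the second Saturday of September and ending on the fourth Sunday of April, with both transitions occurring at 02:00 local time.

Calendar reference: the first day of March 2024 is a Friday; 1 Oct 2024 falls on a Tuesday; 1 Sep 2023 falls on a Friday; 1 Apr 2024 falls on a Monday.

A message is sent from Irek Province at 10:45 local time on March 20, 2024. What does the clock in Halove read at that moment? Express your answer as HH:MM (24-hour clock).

1 March 2024 is a Friday, so the first Monday is March 4 and the third is March 18.
1 October 2024 is a Tuesday, so the first Friday is October 4 and the second is October 11.
March 20, 2024 lies within the daylight-saving period (18 March – 11 October), so Irek Province is on daylight time, UTC+04:00.
10:45 Irek Province − 4h = 06:45 UTC.
1 September 2023 is a Friday, so the first Saturday is September 2 and the second is September 9.
1 April 2024 is a Monday, so the first Sunday is April 7 and the fourth is April 28.
At the standard offset (UTC+11:00), 06:45 UTC + 11h = 17:45 Halove standard time.
The standard-time date in Halove, March 20, 2024, falls between 9 September 2023 and 28 April 2024, so daylight saving is in effect and Halove is at UTC+12:00.
06:45 UTC + 12h = 18:45 Halove.

18:45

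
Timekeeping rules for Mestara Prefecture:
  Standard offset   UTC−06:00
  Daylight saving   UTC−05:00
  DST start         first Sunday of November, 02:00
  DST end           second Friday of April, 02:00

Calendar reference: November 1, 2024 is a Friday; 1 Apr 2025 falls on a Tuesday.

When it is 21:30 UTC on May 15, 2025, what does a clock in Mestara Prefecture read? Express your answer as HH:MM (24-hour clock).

15:30

1 November 2024 is a Friday, so the first Sunday is November 3.
1 April 2025 is a Tuesday, so the first Friday is April 4 and the second is April 11.
At the standard offset (UTC−06:00), 21:30 UTC − 6h = 15:30 Mestara Prefecture standard time.
The standard-time date in Mestara Prefecture, May 15, 2025, is outside the daylight-saving period (3 November 2024 – 11 April 2025), so Mestara Prefecture is on standard time, UTC−06:00.
21:30 UTC − 6h = 15:30 local.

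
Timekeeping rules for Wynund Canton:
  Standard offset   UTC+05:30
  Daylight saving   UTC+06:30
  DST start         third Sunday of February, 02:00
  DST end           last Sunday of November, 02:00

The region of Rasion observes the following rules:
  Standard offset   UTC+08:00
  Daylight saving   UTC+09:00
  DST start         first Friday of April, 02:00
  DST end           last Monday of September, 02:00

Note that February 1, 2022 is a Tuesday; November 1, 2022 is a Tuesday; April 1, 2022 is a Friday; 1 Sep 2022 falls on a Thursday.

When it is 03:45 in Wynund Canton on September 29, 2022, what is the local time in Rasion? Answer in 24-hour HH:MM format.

1 February 2022 is a Tuesday, so the first Sunday is February 6 and the third is February 20.
1 November 2022 is a Tuesday, so Sundays fall on 6, 13, 20, 27; the last is November 27.
September 29, 2022 lies within the daylight-saving period (20 February – 27 November), so Wynund Canton is on daylight time, UTC+06:30.
03:45 Wynund Canton − 6h30m = 21:15 UTC (rolling into the previous day, 28 September 2022).
1 April 2022 is a Friday, so the first Friday is April 1.
1 September 2022 is a Thursday, so Mondays fall on 5, 12, 19, 26; the last is September 26.
At the standard offset (UTC+08:00), 21:15 UTC + 8h = 05:15 Rasion standard time (rolling into the next day, 29 September 2022).
The standard-time date in Rasion, September 29, 2022, does not fall between 1 April and 26 September, so daylight saving is not in effect and Rasion is at UTC+08:00.
21:15 UTC + 8h = 05:15 Rasion (rolling into the next day, 29 September 2022).

05:15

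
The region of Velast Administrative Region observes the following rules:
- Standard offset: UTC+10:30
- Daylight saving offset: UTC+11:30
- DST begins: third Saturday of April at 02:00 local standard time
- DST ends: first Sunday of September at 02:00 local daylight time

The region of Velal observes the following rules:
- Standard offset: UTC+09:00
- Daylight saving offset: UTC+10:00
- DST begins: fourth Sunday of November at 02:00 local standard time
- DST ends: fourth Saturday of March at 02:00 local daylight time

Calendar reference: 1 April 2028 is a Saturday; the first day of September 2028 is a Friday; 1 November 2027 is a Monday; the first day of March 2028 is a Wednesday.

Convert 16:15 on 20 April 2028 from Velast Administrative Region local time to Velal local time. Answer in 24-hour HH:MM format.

13:45

1 April 2028 is a Saturday, so the first Saturday is April 1 and the third is April 15.
1 September 2028 is a Friday, so the first Sunday is September 3.
20 April 2028 lies within the daylight-saving period (15 April – 3 September), so Velast Administrative Region is on daylight time, UTC+11:30.
16:15 Velast Administrative Region − 11h30m = 04:45 UTC.
1 November 2027 is a Monday, so the first Sunday is November 7 and the fourth is November 28.
1 March 2028 is a Wednesday, so the first Saturday is March 4 and the fourth is March 25.
At the standard offset (UTC+09:00), 04:45 UTC + 9h = 13:45 Velal standard time.
Daylight saving runs 28 November 2027 – 25 March 2028; the standard-time date in Velal, 20 April 2028, is outside that window, so Velal is on standard time at UTC+09:00.
04:45 UTC + 9h = 13:45 Velal.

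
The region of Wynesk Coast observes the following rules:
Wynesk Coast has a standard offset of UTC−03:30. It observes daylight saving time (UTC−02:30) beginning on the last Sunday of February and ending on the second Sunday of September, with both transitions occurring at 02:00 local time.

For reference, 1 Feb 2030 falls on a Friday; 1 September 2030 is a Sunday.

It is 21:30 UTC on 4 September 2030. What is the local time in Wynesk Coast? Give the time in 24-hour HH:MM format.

19:00

1 February 2030 is a Friday, so Sundays fall on 3, 10, 17, 24; the last is February 24.
1 September 2030 is a Sunday, so the first Sunday is September 1 and the second is September 8.
At the standard offset (UTC−03:30), 21:30 UTC − 3h30m = 18:00 Wynesk Coast standard time.
Daylight saving runs 24 February – 8 September; the standard-time date in Wynesk Coast, 4 September 2030, is inside that window, so Wynesk Coast is at UTC−02:30.
21:30 UTC − 2h30m = 19:00 local.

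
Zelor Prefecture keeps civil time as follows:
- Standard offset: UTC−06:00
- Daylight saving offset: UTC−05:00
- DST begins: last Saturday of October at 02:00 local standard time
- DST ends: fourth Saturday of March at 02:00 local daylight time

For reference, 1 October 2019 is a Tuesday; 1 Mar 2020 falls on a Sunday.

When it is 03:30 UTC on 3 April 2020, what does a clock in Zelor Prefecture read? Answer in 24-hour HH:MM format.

21:30

1 October 2019 is a Tuesday, so Saturdays fall on 5, 12, 19, 26; the last is October 26.
1 March 2020 is a Sunday, so the first Saturday is March 7 and the fourth is March 28.
At the standard offset (UTC−06:00), 03:30 UTC − 6h = 21:30 Zelor Prefecture standard time (rolling into the previous day, 2 April 2020).
The standard-time date in Zelor Prefecture, 2 April 2020, is outside the daylight-saving period (26 October 2019 – 28 March 2020), so Zelor Prefecture is on standard time, UTC−06:00.
03:30 UTC − 6h = 21:30 local (rolling into the previous day, 2 April 2020).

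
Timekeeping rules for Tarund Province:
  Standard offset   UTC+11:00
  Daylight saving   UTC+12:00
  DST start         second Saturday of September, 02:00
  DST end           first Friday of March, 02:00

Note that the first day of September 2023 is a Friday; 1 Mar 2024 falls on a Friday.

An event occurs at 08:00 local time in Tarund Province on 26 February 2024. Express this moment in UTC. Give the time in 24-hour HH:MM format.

1 September 2023 is a Friday, so the first Saturday is September 2 and the second is September 9.
1 March 2024 is a Friday, so the first Friday is March 1.
26 February 2024 falls between 9 September 2023 and 1 March 2024, so daylight saving is in effect and Tarund Province is at UTC+12:00.
08:00 local − 12h = 20:00 UTC (rolling into the previous day, 25 February 2024).

20:00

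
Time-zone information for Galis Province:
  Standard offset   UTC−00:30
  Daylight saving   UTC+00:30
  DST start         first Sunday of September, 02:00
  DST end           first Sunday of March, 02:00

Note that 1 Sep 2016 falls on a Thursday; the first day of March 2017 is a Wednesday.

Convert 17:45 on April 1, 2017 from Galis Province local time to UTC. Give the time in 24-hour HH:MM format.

18:15

1 September 2016 is a Thursday, so the first Sunday is September 4.
1 March 2017 is a Wednesday, so the first Sunday is March 5.
April 1, 2017 is outside the daylight-saving period (4 September 2016 – 5 March 2017), so Galis Province is on standard time, UTC−00:30.
17:45 local + 0h30m = 18:15 UTC.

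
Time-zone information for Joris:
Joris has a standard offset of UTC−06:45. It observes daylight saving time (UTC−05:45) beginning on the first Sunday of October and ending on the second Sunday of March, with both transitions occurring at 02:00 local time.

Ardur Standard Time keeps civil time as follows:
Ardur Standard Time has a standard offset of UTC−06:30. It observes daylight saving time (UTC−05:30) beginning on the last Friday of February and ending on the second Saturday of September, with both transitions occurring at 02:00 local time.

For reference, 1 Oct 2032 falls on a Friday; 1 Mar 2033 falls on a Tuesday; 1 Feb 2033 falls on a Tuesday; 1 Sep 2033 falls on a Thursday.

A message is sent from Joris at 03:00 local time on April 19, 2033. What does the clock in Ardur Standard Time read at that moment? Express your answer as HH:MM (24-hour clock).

04:15

1 October 2032 is a Friday, so the first Sunday is October 3.
1 March 2033 is a Tuesday, so the first Sunday is March 6 and the second is March 13.
April 19, 2033 does not fall between 3 October 2032 and 13 March 2033, so daylight saving is not in effect and Joris is at UTC−06:45.
03:00 Joris + 6h45m = 09:45 UTC.
1 February 2033 is a Tuesday, so Fridays fall on 4, 11, 18, 25; the last is February 25.
1 September 2033 is a Thursday, so the first Saturday is September 3 and the second is September 10.
At the standard offset (UTC−06:30), 09:45 UTC − 6h30m = 03:15 Ardur Standard Time standard time.
Daylight saving runs 25 February – 10 September; the standard-time date in Ardur Standard Time, April 19, 2033, is inside that window, so Ardur Standard Time is at UTC−05:30.
09:45 UTC − 5h30m = 04:15 Ardur Standard Time.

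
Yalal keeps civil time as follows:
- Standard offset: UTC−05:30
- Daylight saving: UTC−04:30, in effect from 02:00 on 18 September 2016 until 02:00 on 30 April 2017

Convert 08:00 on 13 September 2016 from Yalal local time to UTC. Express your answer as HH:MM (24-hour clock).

13 September 2016 is outside the daylight-saving period (18 September 2016 – 30 April 2017), so Yalal is on standard time, UTC−05:30.
08:00 local + 5h30m = 13:30 UTC.

13:30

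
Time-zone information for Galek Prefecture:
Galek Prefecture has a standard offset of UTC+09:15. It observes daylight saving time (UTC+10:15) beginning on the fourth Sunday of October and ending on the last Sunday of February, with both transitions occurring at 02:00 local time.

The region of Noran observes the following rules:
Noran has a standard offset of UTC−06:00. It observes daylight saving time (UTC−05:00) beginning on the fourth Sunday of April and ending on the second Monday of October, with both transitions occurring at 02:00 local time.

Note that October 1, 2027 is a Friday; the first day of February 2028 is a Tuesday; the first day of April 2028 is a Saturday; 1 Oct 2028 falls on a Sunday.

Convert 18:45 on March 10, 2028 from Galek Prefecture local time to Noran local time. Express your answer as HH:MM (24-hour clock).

03:30

1 October 2027 is a Friday, so the first Sunday is October 3 and the fourth is October 24.
1 February 2028 is a Tuesday, so Sundays fall on 6, 13, 20, 27; the last is February 27.
Daylight saving runs 24 October 2027 – 27 February 2028; March 10, 2028 is outside that window, so Galek Prefecture is on standard time at UTC+09:15.
18:45 Galek Prefecture − 9h15m = 09:30 UTC.
1 April 2028 is a Saturday, so the first Sunday is April 2 and the fourth is April 23.
1 October 2028 is a Sunday, so the first Monday is October 2 and the second is October 9.
At the standard offset (UTC−06:00), 09:30 UTC − 6h = 03:30 Noran standard time.
The standard-time date in Noran, March 10, 2028, is outside the daylight-saving period (23 April – 9 October), so Noran is on standard time, UTC−06:00.
09:30 UTC − 6h = 03:30 Noran.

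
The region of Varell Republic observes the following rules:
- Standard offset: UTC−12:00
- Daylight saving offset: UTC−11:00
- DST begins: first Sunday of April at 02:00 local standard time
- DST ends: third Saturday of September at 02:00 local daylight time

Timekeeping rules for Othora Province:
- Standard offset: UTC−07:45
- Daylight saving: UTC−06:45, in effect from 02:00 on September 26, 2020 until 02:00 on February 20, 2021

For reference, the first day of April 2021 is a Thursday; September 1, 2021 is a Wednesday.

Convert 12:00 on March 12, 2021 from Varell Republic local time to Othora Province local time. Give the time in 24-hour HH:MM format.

16:15

1 April 2021 is a Thursday, so the first Sunday is April 4.
1 September 2021 is a Wednesday, so the first Saturday is September 4 and the third is September 18.
March 12, 2021 is outside the daylight-saving period (4 April – 18 September), so Varell Republic is on standard time, UTC−12:00.
12:00 Varell Republic + 12h = 00:00 UTC (rolling into the next day, 13 March 2021).
At the standard offset (UTC−07:45), 00:00 UTC − 7h45m = 16:15 Othora Province standard time (rolling into the previous day, 12 March 2021).
Daylight saving runs 26 September 2020 – 20 February 2021; the standard-time date in Othora Province, March 12, 2021, is outside that window, so Othora Province is on standard time at UTC−07:45.
00:00 UTC − 7h45m = 16:15 Othora Province (rolling into the previous day, 12 March 2021).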